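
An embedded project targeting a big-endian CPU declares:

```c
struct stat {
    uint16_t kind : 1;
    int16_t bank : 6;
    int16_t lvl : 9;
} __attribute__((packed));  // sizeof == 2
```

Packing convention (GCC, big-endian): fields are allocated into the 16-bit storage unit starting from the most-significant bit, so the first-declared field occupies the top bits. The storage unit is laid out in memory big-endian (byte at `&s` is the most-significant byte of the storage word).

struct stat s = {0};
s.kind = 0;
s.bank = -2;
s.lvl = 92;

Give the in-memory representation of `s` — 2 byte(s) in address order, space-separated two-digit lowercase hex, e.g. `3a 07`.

kind (1b) val=0 bits=0x0 at bit 15: 0x0000
bank (6b) val=-2 bits=0x3e at bit 9: 0x7c00
lvl (9b) val=92 bits=0x5c at bit 0: 0x7c5c
word = 0x7c5c → big-endian bytes:
  [0]=0x7c  [1]=0x5c

7c 5c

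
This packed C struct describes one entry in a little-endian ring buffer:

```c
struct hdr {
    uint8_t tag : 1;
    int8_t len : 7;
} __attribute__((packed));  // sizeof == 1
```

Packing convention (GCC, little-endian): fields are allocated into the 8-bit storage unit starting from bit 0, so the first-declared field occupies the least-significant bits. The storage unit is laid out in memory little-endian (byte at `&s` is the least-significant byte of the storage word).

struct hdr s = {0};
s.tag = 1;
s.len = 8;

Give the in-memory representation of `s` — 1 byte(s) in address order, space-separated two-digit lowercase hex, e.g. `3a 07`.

[0+:1] tag=1 & 0x1 = 0x1; word=0x01
[1+:7] len=8 & 0x7f = 0x8; word=0x11
word = 0x11 → little-endian bytes:
  [0]=0x11

11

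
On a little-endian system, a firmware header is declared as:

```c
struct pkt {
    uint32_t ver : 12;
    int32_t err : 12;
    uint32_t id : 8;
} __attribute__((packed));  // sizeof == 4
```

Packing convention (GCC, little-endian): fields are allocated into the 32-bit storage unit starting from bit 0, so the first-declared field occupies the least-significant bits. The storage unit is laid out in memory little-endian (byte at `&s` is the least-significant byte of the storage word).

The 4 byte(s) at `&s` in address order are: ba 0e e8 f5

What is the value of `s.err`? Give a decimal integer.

-384

[0]=0xba [1]=0x0e [2]=0xe8 [3]=0xf5 (little-endian) → word 0xf5e80eba
ver:12 @ bit 0 → (0xf5e80eba>>0)&0xfff = 0xeba
err:12 @ bit 12 → (0xf5e80eba>>12)&0xfff = 0xe80  ←
id:8 @ bit 24 → (0xf5e80eba>>24)&0xff = 0xf5
err signed 12b, MSB=1: 3712 - 4096 = -384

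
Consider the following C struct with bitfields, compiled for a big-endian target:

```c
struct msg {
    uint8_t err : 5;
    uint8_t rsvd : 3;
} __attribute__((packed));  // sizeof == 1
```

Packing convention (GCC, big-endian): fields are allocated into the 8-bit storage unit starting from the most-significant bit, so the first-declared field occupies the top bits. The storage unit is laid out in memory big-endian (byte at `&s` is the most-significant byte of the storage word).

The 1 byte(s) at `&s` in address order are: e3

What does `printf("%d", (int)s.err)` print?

[0]=0xe3 (big-endian) → word 0xe3
err [3+:5] = (word>>3) & 0x1f = 28  ←
rsvd [0+:3] = (word>>0) & 0x7 = 3

28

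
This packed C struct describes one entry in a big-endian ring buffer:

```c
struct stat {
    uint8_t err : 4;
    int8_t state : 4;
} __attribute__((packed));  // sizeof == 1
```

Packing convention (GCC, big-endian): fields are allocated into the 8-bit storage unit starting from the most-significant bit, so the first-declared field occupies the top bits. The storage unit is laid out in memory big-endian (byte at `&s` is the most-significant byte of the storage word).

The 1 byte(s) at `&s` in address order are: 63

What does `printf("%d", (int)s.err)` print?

6

[0]=0x63 (big-endian) → word 0x63
err [4+:4] = (word>>4) & 0xf = 6  ←
state [0+:4] = (word>>0) & 0xf = 3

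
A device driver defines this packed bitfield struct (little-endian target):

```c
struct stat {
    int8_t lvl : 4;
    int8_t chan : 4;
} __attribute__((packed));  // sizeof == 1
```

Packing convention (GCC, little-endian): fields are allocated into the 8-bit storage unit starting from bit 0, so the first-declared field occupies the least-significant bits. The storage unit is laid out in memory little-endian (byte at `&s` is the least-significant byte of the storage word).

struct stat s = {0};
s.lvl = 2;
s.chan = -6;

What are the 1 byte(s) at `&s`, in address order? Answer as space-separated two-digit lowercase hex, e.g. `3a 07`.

lvl:4 = 2 → 0x2 << 0 → word 0x02
chan:4 = -6 → 0xa << 4 → word 0xa2
word = 0xa2 → little-endian bytes:
  [0]=0xa2

a2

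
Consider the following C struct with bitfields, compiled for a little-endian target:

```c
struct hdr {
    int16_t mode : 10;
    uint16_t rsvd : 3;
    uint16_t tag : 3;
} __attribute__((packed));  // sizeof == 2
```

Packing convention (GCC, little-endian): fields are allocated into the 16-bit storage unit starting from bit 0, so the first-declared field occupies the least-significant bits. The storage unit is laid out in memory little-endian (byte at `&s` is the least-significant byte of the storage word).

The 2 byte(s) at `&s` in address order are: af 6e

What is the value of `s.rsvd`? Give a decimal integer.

3

[0]=0xaf [1]=0x6e (little-endian) → word 0x6eaf
mode [0+:10] = (word>>0) & 0x3ff = 687
rsvd [10+:3] = (word>>10) & 0x7 = 3  ←
tag [13+:3] = (word>>13) & 0x7 = 3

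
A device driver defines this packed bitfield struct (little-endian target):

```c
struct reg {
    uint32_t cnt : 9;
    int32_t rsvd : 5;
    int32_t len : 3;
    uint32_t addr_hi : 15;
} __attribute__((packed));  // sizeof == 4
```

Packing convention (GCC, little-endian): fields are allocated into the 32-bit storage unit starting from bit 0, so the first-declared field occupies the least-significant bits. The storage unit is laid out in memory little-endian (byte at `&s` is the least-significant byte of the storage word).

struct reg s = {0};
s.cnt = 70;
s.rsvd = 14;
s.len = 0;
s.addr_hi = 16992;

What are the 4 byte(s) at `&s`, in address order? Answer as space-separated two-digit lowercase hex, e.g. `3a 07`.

[0+:9] cnt=70 & 0x1ff = 0x46; word=0x00000046
[9+:5] rsvd=14 & 0x1f = 0xe; word=0x00001c46
[14+:3] len=0 & 0x7 = 0x0; word=0x00001c46
[17+:15] addr_hi=16992 & 0x7fff = 0x4260; word=0x84c01c46
word = 0x84c01c46 → little-endian bytes:
  [0]=0x46  [1]=0x1c  [2]=0xc0  [3]=0x84

46 1c c0 84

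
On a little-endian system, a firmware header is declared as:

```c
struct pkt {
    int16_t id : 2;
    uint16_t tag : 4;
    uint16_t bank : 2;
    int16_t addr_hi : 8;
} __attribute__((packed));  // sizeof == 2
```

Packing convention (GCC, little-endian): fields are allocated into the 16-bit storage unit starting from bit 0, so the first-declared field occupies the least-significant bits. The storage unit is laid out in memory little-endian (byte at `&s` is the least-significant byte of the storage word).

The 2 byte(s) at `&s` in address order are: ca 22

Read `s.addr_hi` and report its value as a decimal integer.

34

[0]=0xca [1]=0x22 (little-endian) → word 0x22ca
id:2 @ bit 0 → (0x22ca>>0)&0x3 = 0x2
tag:4 @ bit 2 → (0x22ca>>2)&0xf = 0x2
bank:2 @ bit 6 → (0x22ca>>6)&0x3 = 0x3
addr_hi:8 @ bit 8 → (0x22ca>>8)&0xff = 0x22  ←
addr_hi signed 8b, MSB=0: value = 34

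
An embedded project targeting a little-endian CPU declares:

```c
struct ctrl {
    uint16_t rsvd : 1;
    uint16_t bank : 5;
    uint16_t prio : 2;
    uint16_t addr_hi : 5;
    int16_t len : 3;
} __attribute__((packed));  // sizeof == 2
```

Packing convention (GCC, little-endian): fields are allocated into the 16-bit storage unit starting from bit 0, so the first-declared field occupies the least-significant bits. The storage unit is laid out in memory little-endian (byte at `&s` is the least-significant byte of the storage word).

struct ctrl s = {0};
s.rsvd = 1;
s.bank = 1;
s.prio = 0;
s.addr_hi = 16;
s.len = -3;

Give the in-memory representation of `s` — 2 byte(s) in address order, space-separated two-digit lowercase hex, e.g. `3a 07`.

[0+:1] rsvd=1 & 0x1 = 0x1; word=0x0001
[1+:5] bank=1 & 0x1f = 0x1; word=0x0003
[6+:2] prio=0 & 0x3 = 0x0; word=0x0003
[8+:5] addr_hi=16 & 0x1f = 0x10; word=0x1003
[13+:3] len=-3 & 0x7 = 0x5; word=0xb003
word = 0xb003 → little-endian bytes:
  [0]=0x03  [1]=0xb0

03 b0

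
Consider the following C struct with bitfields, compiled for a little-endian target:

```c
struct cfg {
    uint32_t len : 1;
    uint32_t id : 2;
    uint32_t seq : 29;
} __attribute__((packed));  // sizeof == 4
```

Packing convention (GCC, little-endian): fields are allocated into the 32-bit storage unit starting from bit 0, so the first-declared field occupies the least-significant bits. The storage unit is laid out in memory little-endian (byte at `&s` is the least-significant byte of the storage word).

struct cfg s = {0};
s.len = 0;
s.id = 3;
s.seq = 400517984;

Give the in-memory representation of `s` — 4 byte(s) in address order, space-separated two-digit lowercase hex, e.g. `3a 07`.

len (1b) val=0 bits=0x0 at bit 0: 0x00000000
id (2b) val=3 bits=0x3 at bit 1: 0x00000006
seq (29b) val=400517984 bits=0x17df6b60 at bit 3: 0xbefb5b06
word = 0xbefb5b06 → little-endian bytes:
  [0]=0x06  [1]=0x5b  [2]=0xfb  [3]=0xbe

06 5b fb be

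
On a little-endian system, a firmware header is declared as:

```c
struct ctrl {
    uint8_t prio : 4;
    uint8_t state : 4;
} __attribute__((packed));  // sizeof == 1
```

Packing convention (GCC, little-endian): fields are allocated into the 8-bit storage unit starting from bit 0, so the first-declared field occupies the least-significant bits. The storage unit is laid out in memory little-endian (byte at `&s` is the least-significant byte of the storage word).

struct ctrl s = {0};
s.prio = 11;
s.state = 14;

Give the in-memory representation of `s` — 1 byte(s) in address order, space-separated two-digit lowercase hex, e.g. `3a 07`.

eb

prio:4 = 11 → 0xb << 0 → word 0x0b
state:4 = 14 → 0xe << 4 → word 0xeb
word = 0xeb → little-endian bytes:
  [0]=0xeb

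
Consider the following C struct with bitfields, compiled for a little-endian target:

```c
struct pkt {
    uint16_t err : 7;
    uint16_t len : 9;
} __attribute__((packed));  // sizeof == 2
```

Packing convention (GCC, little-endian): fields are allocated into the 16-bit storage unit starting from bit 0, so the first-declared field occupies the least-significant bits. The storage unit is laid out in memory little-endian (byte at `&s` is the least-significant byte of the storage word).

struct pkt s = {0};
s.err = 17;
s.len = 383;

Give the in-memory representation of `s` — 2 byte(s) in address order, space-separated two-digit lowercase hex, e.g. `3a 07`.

err (7b) val=17 bits=0x11 at bit 0: 0x0011
len (9b) val=383 bits=0x17f at bit 7: 0xbf91
word = 0xbf91 → little-endian bytes:
  [0]=0x91  [1]=0xbf

91 bf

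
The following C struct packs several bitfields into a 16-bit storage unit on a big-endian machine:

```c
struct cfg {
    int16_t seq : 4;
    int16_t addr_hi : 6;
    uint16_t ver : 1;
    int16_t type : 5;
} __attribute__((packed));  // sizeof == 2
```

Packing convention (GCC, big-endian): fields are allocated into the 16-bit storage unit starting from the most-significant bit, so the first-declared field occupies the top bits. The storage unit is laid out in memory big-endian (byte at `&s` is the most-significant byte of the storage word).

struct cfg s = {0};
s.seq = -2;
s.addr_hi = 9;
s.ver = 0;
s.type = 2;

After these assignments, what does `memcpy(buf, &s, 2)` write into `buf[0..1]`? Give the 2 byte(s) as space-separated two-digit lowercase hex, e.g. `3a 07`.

seq:4 = -2 → 0xe << 12 → word 0xe000
addr_hi:6 = 9 → 0x9 << 6 → word 0xe240
ver:1 = 0 → 0x0 << 5 → word 0xe240
type:5 = 2 → 0x2 << 0 → word 0xe242
word = 0xe242 → big-endian bytes:
  [0]=0xe2  [1]=0x42

e2 42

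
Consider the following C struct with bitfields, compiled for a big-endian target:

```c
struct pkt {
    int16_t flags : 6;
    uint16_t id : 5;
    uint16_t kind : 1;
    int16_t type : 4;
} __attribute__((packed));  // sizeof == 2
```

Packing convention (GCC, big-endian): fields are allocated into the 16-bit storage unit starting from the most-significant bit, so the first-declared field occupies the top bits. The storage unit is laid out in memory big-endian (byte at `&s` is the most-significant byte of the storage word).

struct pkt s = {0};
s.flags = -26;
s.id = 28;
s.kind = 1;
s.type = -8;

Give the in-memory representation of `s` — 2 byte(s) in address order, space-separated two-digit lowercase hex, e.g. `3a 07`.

[10+:6] flags=-26 & 0x3f = 0x26; word=0x9800
[5+:5] id=28 & 0x1f = 0x1c; word=0x9b80
[4+:1] kind=1 & 0x1 = 0x1; word=0x9b90
[0+:4] type=-8 & 0xf = 0x8; word=0x9b98
word = 0x9b98 → big-endian bytes:
  [0]=0x9b  [1]=0x98

9b 98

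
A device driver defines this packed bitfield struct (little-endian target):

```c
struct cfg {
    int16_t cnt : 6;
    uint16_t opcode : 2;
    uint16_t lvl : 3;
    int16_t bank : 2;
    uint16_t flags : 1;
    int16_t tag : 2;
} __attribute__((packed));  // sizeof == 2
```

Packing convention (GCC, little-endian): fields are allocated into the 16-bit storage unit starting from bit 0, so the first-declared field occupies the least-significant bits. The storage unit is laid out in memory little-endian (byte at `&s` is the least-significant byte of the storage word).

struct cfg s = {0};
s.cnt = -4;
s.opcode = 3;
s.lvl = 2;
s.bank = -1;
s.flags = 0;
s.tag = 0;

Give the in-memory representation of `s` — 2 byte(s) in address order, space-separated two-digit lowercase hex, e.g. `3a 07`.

fc 1a

cnt (6b) val=-4 bits=0x3c at bit 0: 0x003c
opcode (2b) val=3 bits=0x3 at bit 6: 0x00fc
lvl (3b) val=2 bits=0x2 at bit 8: 0x02fc
bank (2b) val=-1 bits=0x3 at bit 11: 0x1afc
flags (1b) val=0 bits=0x0 at bit 13: 0x1afc
tag (2b) val=0 bits=0x0 at bit 14: 0x1afc
word = 0x1afc → little-endian bytes:
  [0]=0xfc  [1]=0x1a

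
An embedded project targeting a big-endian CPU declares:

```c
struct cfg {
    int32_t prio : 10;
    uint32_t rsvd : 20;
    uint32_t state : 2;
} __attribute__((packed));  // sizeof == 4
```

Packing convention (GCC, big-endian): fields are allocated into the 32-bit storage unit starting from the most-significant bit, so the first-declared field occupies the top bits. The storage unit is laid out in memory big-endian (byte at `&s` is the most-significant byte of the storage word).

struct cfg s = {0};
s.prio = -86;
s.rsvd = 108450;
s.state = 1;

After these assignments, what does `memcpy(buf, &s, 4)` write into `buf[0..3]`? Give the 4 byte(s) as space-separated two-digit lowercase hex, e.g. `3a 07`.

prio:10 = -86 → 0x3aa << 22 → word 0xea800000
rsvd:20 = 108450 → 0x1a7a2 << 2 → word 0xea869e88
state:2 = 1 → 0x1 << 0 → word 0xea869e89
word = 0xea869e89 → big-endian bytes:
  [0]=0xea  [1]=0x86  [2]=0x9e  [3]=0x89

ea 86 9e 89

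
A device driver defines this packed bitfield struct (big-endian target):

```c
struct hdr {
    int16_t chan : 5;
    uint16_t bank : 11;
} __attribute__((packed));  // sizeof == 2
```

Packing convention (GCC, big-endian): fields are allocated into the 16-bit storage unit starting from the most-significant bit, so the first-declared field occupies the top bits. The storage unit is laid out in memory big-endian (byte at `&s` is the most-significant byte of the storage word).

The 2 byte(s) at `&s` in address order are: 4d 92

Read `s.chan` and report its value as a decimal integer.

[0]=0x4d [1]=0x92 (big-endian) → word 0x4d92
chan [11+:5] = (word>>11) & 0x1f = 9  ←
bank [0+:11] = (word>>0) & 0x7ff = 1426
chan signed 5b, MSB=0: value = 9

9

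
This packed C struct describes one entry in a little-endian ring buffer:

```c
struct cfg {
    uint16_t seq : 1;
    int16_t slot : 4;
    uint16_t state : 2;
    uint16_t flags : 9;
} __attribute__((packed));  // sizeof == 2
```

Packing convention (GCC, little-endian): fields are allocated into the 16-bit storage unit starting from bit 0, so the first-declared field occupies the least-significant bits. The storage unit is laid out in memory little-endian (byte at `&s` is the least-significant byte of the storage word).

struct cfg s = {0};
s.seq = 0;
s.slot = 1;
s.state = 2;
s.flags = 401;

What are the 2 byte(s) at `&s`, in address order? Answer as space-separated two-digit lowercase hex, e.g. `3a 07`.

c2 c8

seq (1b) val=0 bits=0x0 at bit 0: 0x0000
slot (4b) val=1 bits=0x1 at bit 1: 0x0002
state (2b) val=2 bits=0x2 at bit 5: 0x0042
flags (9b) val=401 bits=0x191 at bit 7: 0xc8c2
word = 0xc8c2 → little-endian bytes:
  [0]=0xc2  [1]=0xc8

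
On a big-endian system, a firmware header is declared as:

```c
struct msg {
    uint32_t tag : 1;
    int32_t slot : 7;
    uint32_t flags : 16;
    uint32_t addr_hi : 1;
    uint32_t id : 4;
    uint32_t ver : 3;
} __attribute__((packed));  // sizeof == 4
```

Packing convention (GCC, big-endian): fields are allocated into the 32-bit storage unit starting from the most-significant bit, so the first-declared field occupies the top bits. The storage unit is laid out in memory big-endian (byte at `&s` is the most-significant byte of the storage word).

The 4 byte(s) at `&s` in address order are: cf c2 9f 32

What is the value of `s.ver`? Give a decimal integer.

[0]=0xcf [1]=0xc2 [2]=0x9f [3]=0x32 (big-endian) → word 0xcfc29f32
tag [31+:1] = (word>>31) & 0x1 = 1
slot [24+:7] = (word>>24) & 0x7f = 79
flags [8+:16] = (word>>8) & 0xffff = 49823
addr_hi [7+:1] = (word>>7) & 0x1 = 0
id [3+:4] = (word>>3) & 0xf = 6
ver [0+:3] = (word>>0) & 0x7 = 2  ←

2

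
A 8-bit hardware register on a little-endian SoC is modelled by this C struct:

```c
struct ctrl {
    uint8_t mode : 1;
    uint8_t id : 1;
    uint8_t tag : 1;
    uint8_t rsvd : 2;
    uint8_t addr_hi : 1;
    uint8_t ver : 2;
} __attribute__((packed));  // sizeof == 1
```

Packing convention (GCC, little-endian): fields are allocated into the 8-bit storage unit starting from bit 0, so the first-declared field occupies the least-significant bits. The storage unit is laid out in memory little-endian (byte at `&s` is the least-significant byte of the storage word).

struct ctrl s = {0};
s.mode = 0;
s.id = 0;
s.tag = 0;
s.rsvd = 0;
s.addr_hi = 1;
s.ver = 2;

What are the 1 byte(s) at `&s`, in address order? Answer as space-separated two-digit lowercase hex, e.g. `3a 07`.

mode:1 = 0 → 0x0 << 0 → word 0x00
id:1 = 0 → 0x0 << 1 → word 0x00
tag:1 = 0 → 0x0 << 2 → word 0x00
rsvd:2 = 0 → 0x0 << 3 → word 0x00
addr_hi:1 = 1 → 0x1 << 5 → word 0x20
ver:2 = 2 → 0x2 << 6 → word 0xa0
word = 0xa0 → little-endian bytes:
  [0]=0xa0

a0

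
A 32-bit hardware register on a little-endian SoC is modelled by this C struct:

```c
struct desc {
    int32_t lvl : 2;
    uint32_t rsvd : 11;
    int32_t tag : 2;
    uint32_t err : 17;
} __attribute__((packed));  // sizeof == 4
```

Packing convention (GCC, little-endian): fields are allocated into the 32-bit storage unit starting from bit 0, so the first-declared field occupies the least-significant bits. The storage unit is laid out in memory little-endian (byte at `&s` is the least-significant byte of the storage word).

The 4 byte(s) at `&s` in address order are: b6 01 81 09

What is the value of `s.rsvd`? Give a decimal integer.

109

[0]=0xb6 [1]=0x01 [2]=0x81 [3]=0x09 (little-endian) → word 0x098101b6
lvl:2 @ bit 0 → (0x098101b6>>0)&0x3 = 0x2
rsvd:11 @ bit 2 → (0x098101b6>>2)&0x7ff = 0x6d  ←
tag:2 @ bit 13 → (0x098101b6>>13)&0x3 = 0x0
err:17 @ bit 15 → (0x098101b6>>15)&0x1ffff = 0x1302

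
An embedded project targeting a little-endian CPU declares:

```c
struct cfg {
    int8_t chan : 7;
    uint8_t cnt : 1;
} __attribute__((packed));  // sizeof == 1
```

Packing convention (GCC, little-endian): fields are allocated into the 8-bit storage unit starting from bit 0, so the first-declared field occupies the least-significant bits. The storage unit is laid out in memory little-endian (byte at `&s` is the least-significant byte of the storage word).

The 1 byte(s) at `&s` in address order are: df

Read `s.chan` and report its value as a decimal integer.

-33

[0]=0xdf (little-endian) → word 0xdf
chan [0+:7] = (word>>0) & 0x7f = 95  ←
cnt [7+:1] = (word>>7) & 0x1 = 1
chan signed 7b, MSB=1: 95 - 128 = -33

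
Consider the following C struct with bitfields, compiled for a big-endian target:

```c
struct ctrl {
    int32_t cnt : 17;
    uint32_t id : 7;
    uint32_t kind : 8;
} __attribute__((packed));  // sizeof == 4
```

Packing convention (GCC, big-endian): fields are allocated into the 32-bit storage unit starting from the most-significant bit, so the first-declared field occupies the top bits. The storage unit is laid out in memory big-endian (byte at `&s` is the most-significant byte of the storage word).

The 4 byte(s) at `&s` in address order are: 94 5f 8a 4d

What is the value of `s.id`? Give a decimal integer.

[0]=0x94 [1]=0x5f [2]=0x8a [3]=0x4d (big-endian) → word 0x945f8a4d
cnt [15+:17] = (word>>15) & 0x1ffff = 75967
id [8+:7] = (word>>8) & 0x7f = 10  ←
kind [0+:8] = (word>>0) & 0xff = 77

10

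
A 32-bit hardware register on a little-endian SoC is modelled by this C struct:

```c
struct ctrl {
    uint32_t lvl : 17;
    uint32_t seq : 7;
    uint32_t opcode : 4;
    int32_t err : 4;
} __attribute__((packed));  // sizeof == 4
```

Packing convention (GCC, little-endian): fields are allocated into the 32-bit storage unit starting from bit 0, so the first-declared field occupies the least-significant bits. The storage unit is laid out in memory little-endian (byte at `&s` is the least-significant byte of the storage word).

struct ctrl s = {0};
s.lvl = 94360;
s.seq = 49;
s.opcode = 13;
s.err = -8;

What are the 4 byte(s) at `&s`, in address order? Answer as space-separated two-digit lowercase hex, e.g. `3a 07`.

lvl (17b) val=94360 bits=0x17098 at bit 0: 0x00017098
seq (7b) val=49 bits=0x31 at bit 17: 0x00637098
opcode (4b) val=13 bits=0xd at bit 24: 0x0d637098
err (4b) val=-8 bits=0x8 at bit 28: 0x8d637098
word = 0x8d637098 → little-endian bytes:
  [0]=0x98  [1]=0x70  [2]=0x63  [3]=0x8d

98 70 63 8d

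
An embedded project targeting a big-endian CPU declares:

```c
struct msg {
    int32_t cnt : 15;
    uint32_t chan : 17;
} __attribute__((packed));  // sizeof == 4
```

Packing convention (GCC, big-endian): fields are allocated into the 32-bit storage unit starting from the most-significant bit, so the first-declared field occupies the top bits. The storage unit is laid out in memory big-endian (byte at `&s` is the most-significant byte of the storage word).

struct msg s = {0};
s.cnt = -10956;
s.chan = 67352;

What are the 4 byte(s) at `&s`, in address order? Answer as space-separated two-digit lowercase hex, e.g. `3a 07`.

aa 69 07 18

cnt:15 = -10956 → 0x5534 << 17 → word 0xaa680000
chan:17 = 67352 → 0x10718 << 0 → word 0xaa690718
word = 0xaa690718 → big-endian bytes:
  [0]=0xaa  [1]=0x69  [2]=0x07  [3]=0x18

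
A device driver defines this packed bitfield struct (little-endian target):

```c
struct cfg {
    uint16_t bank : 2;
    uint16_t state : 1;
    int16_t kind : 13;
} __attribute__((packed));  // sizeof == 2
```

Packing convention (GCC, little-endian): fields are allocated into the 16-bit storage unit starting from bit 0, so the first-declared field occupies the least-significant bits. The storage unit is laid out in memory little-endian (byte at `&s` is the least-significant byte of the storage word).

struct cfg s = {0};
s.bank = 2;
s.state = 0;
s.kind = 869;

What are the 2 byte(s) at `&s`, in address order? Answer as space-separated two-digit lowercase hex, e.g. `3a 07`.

2a 1b

bank:2 = 2 → 0x2 << 0 → word 0x0002
state:1 = 0 → 0x0 << 2 → word 0x0002
kind:13 = 869 → 0x365 << 3 → word 0x1b2a
word = 0x1b2a → little-endian bytes:
  [0]=0x2a  [1]=0x1b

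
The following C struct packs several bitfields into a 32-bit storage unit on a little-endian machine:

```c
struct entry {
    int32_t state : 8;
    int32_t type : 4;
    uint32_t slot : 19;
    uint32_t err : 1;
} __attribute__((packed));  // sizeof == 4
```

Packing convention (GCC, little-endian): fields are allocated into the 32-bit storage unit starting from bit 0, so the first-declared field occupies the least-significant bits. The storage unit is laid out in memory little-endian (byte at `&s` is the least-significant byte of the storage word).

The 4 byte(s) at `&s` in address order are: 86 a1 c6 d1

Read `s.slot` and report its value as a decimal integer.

[0]=0x86 [1]=0xa1 [2]=0xc6 [3]=0xd1 (little-endian) → word 0xd1c6a186
state:8 @ bit 0 → (0xd1c6a186>>0)&0xff = 0x86
type:4 @ bit 8 → (0xd1c6a186>>8)&0xf = 0x1
slot:19 @ bit 12 → (0xd1c6a186>>12)&0x7ffff = 0x51c6a  ←
err:1 @ bit 31 → (0xd1c6a186>>31)&0x1 = 0x1

334954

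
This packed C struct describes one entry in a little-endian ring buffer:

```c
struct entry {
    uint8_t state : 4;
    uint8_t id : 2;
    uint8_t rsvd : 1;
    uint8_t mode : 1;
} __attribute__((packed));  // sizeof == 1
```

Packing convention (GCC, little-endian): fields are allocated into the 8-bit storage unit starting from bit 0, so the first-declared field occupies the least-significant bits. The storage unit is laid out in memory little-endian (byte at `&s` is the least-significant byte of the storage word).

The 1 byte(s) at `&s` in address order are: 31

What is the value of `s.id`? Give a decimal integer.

3

[0]=0x31 (little-endian) → word 0x31
state:4 @ bit 0 → (0x31>>0)&0xf = 0x1
id:2 @ bit 4 → (0x31>>4)&0x3 = 0x3  ←
rsvd:1 @ bit 6 → (0x31>>6)&0x1 = 0x0
mode:1 @ bit 7 → (0x31>>7)&0x1 = 0x0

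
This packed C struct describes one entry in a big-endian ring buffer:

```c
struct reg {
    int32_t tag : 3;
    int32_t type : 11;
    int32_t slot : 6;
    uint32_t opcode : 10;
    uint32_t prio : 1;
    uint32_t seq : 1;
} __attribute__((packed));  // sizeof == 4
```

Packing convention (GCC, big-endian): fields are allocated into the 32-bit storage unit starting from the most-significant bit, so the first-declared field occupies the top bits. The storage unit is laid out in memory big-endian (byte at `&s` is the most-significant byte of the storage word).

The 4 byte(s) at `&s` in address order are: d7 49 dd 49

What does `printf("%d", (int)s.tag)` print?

[0]=0xd7 [1]=0x49 [2]=0xdd [3]=0x49 (big-endian) → word 0xd749dd49
tag [29+:3] = (word>>29) & 0x7 = 6  ←
type [18+:11] = (word>>18) & 0x7ff = 1490
slot [12+:6] = (word>>12) & 0x3f = 29
opcode [2+:10] = (word>>2) & 0x3ff = 850
prio [1+:1] = (word>>1) & 0x1 = 0
seq [0+:1] = (word>>0) & 0x1 = 1
tag signed 3b, MSB=1: 6 - 8 = -2

-2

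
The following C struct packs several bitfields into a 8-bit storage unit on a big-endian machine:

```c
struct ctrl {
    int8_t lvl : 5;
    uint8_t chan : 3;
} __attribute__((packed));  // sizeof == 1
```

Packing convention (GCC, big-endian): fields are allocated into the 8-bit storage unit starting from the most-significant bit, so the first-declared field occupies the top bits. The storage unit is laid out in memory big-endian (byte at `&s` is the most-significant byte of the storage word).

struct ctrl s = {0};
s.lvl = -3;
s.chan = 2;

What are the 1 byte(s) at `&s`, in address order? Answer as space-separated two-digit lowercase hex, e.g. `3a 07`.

ea

lvl:5 = -3 → 0x1d << 3 → word 0xe8
chan:3 = 2 → 0x2 << 0 → word 0xea
word = 0xea → big-endian bytes:
  [0]=0xea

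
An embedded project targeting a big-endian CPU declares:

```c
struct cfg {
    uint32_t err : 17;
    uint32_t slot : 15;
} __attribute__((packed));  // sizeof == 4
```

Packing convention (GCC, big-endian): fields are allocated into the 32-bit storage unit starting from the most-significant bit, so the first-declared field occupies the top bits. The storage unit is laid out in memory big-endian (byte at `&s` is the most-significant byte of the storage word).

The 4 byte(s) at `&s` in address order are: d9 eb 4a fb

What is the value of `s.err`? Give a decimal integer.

[0]=0xd9 [1]=0xeb [2]=0x4a [3]=0xfb (big-endian) → word 0xd9eb4afb
err:17 @ bit 15 → (0xd9eb4afb>>15)&0x1ffff = 0x1b3d6  ←
slot:15 @ bit 0 → (0xd9eb4afb>>0)&0x7fff = 0x4afb

111574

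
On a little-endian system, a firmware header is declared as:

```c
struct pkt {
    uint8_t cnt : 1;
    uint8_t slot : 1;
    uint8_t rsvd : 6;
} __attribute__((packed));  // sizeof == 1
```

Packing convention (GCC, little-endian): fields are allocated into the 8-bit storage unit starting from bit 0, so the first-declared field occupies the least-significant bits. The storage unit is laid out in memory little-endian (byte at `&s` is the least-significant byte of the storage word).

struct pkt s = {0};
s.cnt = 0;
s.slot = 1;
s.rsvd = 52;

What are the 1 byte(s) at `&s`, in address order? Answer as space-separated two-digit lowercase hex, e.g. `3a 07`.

cnt (1b) val=0 bits=0x0 at bit 0: 0x00
slot (1b) val=1 bits=0x1 at bit 1: 0x02
rsvd (6b) val=52 bits=0x34 at bit 2: 0xd2
word = 0xd2 → little-endian bytes:
  [0]=0xd2

d2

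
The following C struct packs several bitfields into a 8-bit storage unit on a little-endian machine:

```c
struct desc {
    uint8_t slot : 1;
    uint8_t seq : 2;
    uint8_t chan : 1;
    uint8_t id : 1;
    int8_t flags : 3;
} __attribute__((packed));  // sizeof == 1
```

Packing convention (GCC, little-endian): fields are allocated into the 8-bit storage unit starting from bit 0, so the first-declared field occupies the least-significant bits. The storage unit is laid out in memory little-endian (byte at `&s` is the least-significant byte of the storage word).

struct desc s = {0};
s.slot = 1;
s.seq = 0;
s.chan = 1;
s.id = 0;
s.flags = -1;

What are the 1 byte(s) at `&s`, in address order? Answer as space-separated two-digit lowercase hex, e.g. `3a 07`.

e9

slot:1 = 1 → 0x1 << 0 → word 0x01
seq:2 = 0 → 0x0 << 1 → word 0x01
chan:1 = 1 → 0x1 << 3 → word 0x09
id:1 = 0 → 0x0 << 4 → word 0x09
flags:3 = -1 → 0x7 << 5 → word 0xe9
word = 0xe9 → little-endian bytes:
  [0]=0xe9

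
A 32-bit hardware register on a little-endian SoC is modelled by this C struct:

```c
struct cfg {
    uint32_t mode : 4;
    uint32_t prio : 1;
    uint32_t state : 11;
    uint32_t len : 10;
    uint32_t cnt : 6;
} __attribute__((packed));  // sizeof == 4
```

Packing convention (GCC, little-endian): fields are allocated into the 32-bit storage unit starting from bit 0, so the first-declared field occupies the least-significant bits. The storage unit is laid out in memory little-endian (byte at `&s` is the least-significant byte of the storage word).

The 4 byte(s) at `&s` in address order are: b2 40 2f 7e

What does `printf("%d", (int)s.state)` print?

517

[0]=0xb2 [1]=0x40 [2]=0x2f [3]=0x7e (little-endian) → word 0x7e2f40b2
mode [0+:4] = (word>>0) & 0xf = 2
prio [4+:1] = (word>>4) & 0x1 = 1
state [5+:11] = (word>>5) & 0x7ff = 517  ←
len [16+:10] = (word>>16) & 0x3ff = 559
cnt [26+:6] = (word>>26) & 0x3f = 31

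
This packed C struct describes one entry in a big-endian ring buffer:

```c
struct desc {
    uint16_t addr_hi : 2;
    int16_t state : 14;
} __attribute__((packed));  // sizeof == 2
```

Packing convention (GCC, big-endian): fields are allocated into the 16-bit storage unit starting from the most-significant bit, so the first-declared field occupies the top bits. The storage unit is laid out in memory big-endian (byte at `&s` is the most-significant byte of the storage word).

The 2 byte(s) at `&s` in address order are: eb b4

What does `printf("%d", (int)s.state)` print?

-5196

[0]=0xeb [1]=0xb4 (big-endian) → word 0xebb4
addr_hi [14+:2] = (word>>14) & 0x3 = 3
state [0+:14] = (word>>0) & 0x3fff = 11188  ←
state signed 14b, MSB=1: 11188 - 16384 = -5196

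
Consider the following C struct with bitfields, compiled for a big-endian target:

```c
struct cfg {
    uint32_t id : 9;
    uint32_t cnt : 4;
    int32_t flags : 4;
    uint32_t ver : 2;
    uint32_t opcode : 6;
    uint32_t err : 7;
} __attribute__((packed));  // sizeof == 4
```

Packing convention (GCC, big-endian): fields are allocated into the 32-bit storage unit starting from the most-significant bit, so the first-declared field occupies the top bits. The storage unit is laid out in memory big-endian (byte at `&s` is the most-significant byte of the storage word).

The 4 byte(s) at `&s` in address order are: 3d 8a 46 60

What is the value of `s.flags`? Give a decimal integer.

[0]=0x3d [1]=0x8a [2]=0x46 [3]=0x60 (big-endian) → word 0x3d8a4660
id:9 @ bit 23 → (0x3d8a4660>>23)&0x1ff = 0x7b
cnt:4 @ bit 19 → (0x3d8a4660>>19)&0xf = 0x1
flags:4 @ bit 15 → (0x3d8a4660>>15)&0xf = 0x4  ←
ver:2 @ bit 13 → (0x3d8a4660>>13)&0x3 = 0x2
opcode:6 @ bit 7 → (0x3d8a4660>>7)&0x3f = 0xc
err:7 @ bit 0 → (0x3d8a4660>>0)&0x7f = 0x60
flags signed 4b, MSB=0: value = 4

4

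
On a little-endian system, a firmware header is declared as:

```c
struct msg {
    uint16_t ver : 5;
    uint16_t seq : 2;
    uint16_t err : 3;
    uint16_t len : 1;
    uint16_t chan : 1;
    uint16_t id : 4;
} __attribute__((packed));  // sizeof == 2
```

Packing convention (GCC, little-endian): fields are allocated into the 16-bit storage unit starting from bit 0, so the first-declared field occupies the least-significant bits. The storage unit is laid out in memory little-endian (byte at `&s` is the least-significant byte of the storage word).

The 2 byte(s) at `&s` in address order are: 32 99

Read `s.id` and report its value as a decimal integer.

9

[0]=0x32 [1]=0x99 (little-endian) → word 0x9932
ver:5 @ bit 0 → (0x9932>>0)&0x1f = 0x12
seq:2 @ bit 5 → (0x9932>>5)&0x3 = 0x1
err:3 @ bit 7 → (0x9932>>7)&0x7 = 0x2
len:1 @ bit 10 → (0x9932>>10)&0x1 = 0x0
chan:1 @ bit 11 → (0x9932>>11)&0x1 = 0x1
id:4 @ bit 12 → (0x9932>>12)&0xf = 0x9  ←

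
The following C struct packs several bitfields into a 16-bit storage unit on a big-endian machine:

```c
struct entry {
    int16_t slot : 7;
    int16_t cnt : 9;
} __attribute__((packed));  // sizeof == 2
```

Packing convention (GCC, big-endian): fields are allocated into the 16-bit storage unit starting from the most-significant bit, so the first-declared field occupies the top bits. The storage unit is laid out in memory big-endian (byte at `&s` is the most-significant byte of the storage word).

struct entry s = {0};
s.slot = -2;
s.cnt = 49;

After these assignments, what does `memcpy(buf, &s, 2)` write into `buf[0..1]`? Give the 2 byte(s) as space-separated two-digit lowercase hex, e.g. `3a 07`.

fc 31

slot (7b) val=-2 bits=0x7e at bit 9: 0xfc00
cnt (9b) val=49 bits=0x31 at bit 0: 0xfc31
word = 0xfc31 → big-endian bytes:
  [0]=0xfc  [1]=0x31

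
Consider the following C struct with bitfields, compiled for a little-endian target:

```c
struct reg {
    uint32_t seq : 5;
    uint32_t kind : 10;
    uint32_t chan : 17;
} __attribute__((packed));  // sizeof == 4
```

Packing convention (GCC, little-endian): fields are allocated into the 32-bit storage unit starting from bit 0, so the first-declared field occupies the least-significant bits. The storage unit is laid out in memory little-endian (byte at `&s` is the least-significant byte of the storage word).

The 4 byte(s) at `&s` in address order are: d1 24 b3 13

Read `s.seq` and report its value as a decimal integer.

17

[0]=0xd1 [1]=0x24 [2]=0xb3 [3]=0x13 (little-endian) → word 0x13b324d1
seq [0+:5] = (word>>0) & 0x1f = 17  ←
kind [5+:10] = (word>>5) & 0x3ff = 294
chan [15+:17] = (word>>15) & 0x1ffff = 10086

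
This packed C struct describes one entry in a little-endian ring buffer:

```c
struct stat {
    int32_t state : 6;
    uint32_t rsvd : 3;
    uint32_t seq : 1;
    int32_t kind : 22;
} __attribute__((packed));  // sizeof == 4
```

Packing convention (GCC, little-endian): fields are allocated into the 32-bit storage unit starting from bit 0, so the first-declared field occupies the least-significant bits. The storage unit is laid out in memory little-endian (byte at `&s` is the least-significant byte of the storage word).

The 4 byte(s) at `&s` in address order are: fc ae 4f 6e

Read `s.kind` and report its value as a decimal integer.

[0]=0xfc [1]=0xae [2]=0x4f [3]=0x6e (little-endian) → word 0x6e4faefc
state [0+:6] = (word>>0) & 0x3f = 60
rsvd [6+:3] = (word>>6) & 0x7 = 3
seq [9+:1] = (word>>9) & 0x1 = 1
kind [10+:22] = (word>>10) & 0x3fffff = 1807339  ←
kind signed 22b, MSB=0: value = 1807339

1807339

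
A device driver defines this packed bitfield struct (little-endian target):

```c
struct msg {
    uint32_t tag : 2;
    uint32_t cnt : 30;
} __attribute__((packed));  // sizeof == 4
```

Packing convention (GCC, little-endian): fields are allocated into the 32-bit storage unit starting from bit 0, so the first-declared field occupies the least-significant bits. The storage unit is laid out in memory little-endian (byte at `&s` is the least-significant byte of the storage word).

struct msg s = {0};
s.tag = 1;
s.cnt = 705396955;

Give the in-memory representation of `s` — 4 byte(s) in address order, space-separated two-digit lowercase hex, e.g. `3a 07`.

tag (2b) val=1 bits=0x1 at bit 0: 0x00000001
cnt (30b) val=705396955 bits=0x2a0b80db at bit 2: 0xa82e036d
word = 0xa82e036d → little-endian bytes:
  [0]=0x6d  [1]=0x03  [2]=0x2e  [3]=0xa8

6d 03 2e a8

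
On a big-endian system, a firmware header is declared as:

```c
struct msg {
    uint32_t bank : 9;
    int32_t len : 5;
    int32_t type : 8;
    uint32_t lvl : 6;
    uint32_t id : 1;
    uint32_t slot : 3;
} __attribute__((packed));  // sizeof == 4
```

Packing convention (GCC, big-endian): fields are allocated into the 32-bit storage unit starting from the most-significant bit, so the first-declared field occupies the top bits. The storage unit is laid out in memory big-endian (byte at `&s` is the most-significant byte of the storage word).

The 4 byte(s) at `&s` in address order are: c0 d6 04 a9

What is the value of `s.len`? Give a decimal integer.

-11

[0]=0xc0 [1]=0xd6 [2]=0x04 [3]=0xa9 (big-endian) → word 0xc0d604a9
bank:9 @ bit 23 → (0xc0d604a9>>23)&0x1ff = 0x181
len:5 @ bit 18 → (0xc0d604a9>>18)&0x1f = 0x15  ←
type:8 @ bit 10 → (0xc0d604a9>>10)&0xff = 0x81
lvl:6 @ bit 4 → (0xc0d604a9>>4)&0x3f = 0xa
id:1 @ bit 3 → (0xc0d604a9>>3)&0x1 = 0x1
slot:3 @ bit 0 → (0xc0d604a9>>0)&0x7 = 0x1
len signed 5b, MSB=1: 21 - 32 = -11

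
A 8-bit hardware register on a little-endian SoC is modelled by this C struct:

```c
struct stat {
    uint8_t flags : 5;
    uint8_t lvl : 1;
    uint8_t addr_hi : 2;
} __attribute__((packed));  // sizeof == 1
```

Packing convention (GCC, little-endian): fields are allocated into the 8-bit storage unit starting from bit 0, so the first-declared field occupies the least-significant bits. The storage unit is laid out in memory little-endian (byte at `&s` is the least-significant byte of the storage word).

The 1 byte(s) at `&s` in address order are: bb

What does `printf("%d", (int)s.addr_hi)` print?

2

[0]=0xbb (little-endian) → word 0xbb
flags:5 @ bit 0 → (0xbb>>0)&0x1f = 0x1b
lvl:1 @ bit 5 → (0xbb>>5)&0x1 = 0x1
addr_hi:2 @ bit 6 → (0xbb>>6)&0x3 = 0x2  ←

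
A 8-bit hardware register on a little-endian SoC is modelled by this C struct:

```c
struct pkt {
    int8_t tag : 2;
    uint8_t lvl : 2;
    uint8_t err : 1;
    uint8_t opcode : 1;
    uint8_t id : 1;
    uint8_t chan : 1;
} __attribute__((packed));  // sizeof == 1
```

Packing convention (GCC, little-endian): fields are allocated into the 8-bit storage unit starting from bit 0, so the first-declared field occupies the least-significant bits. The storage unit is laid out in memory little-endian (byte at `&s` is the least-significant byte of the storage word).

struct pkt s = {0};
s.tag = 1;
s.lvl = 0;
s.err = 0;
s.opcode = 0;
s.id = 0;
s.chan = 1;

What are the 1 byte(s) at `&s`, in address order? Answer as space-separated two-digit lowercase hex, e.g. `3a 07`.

81

tag (2b) val=1 bits=0x1 at bit 0: 0x01
lvl (2b) val=0 bits=0x0 at bit 2: 0x01
err (1b) val=0 bits=0x0 at bit 4: 0x01
opcode (1b) val=0 bits=0x0 at bit 5: 0x01
id (1b) val=0 bits=0x0 at bit 6: 0x01
chan (1b) val=1 bits=0x1 at bit 7: 0x81
word = 0x81 → little-endian bytes:
  [0]=0x81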